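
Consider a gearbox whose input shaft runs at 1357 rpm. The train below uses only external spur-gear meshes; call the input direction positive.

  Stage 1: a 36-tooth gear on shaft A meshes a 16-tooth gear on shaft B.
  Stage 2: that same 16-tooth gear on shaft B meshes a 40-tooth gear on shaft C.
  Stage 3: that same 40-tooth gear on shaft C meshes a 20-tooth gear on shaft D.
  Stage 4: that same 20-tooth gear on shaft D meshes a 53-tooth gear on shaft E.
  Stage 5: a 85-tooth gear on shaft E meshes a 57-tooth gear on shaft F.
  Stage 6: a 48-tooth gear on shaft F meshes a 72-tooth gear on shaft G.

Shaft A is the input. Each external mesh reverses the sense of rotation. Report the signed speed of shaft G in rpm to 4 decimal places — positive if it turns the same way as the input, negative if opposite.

Stage 1 [36T→16T]: ω = 1357.0000×36/16 = 3053.2500 rpm, dir flips to −; running = −3053.2500
Stage 2 [16T→40T]: ω = 3053.2500×16/40 = 1221.3000 rpm, dir flips to +; running = +1221.3000
Stage 3 [40T→20T]: ω = 1221.3000×40/20 = 2442.6000 rpm, dir flips to −; running = −2442.6000
Stage 4 [20T→53T]: ω = 2442.6000×20/53 = 921.7358 rpm, dir flips to +; running = +921.7358
Stage 5 [85T→57T]: ω = 921.7358×85/57 = 1374.5184 rpm, dir flips to −; running = −1374.5184
Stage 6 [48T→72T]: ω = 1374.5184×48/72 = 916.3456 rpm, dir flips to +; running = +916.3456

+916.3456 rpm (same as input, |ω| = 916.3456 rpm)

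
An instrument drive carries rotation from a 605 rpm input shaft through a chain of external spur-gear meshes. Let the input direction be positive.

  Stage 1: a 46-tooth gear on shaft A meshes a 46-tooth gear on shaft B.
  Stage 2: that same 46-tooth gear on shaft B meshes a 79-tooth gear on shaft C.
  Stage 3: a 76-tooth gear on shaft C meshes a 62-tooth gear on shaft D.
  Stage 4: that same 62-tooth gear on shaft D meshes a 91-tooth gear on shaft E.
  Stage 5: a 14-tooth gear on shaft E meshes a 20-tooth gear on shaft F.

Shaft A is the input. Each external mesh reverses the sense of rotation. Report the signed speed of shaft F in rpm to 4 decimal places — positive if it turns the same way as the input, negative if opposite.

Stage 1 [46T→46T]: ω = 605.0000×46/46 = 605.0000 rpm, dir flips to −; running = −605.0000
Stage 2 [46T→79T]: ω = 605.0000×46/79 = 352.2785 rpm, dir flips to +; running = +352.2785
Stage 3 [76T→62T]: ω = 352.2785×76/62 = 431.8252 rpm, dir flips to −; running = −431.8252
Stage 4 [62T→91T]: ω = 431.8252×62/91 = 294.2106 rpm, dir flips to +; running = +294.2106
Stage 5 [14T→20T]: ω = 294.2106×14/20 = 205.9474 rpm, dir flips to −; running = −205.9474

-205.9474 rpm (opposite to input, |ω| = 205.9474 rpm)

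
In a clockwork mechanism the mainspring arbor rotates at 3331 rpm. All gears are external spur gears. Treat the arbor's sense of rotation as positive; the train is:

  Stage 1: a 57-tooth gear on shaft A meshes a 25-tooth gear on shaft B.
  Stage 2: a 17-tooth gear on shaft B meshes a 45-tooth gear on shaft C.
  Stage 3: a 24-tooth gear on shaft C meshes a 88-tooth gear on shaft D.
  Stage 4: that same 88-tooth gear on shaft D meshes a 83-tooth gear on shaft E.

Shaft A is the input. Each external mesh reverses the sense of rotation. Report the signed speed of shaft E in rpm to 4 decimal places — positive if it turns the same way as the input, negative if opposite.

Stage 1 [57T→25T]: ω = 3331.0000×57/25 = 7594.6800 rpm, dir flips to −; running = −7594.6800
Stage 2 [17T→45T]: ω = 7594.6800×17/45 = 2869.1013 rpm, dir flips to +; running = +2869.1013
Stage 3 [24T→88T]: ω = 2869.1013×24/88 = 782.4822 rpm, dir flips to −; running = −782.4822
Stage 4 [88T→83T]: ω = 782.4822×88/83 = 829.6197 rpm, dir flips to +; running = +829.6197

+829.6197 rpm (same as input, |ω| = 829.6197 rpm)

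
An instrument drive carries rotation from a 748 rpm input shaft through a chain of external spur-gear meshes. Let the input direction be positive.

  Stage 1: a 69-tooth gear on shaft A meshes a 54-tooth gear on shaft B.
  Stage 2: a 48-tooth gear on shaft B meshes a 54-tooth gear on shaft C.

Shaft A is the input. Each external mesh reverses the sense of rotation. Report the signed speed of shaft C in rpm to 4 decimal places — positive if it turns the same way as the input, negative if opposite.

Stage 1 [69T→54T]: ω = 748.0000×69/54 = 955.7778 rpm, dir flips to −; running = −955.7778
Stage 2 [48T→54T]: ω = 955.7778×48/54 = 849.5802 rpm, dir flips to +; running = +849.5802

+849.5802 rpm (same as input, |ω| = 849.5802 rpm)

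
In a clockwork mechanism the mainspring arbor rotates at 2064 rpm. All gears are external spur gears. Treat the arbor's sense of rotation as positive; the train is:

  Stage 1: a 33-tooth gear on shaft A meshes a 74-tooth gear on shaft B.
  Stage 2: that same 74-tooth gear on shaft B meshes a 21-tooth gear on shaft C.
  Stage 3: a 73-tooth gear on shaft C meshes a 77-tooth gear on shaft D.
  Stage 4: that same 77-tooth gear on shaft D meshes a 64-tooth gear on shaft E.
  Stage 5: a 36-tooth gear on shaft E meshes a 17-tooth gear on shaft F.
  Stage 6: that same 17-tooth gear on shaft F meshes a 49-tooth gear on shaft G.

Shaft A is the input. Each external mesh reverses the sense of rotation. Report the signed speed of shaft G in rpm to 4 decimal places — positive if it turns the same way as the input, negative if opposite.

+2718.0262 rpm (same as input, |ω| = 2718.0262 rpm)

Stage 1 [33T→74T]: ω = 2064.0000×33/74 = 920.4324 rpm, dir flips to −; running = −920.4324
Stage 2 [74T→21T]: ω = 920.4324×74/21 = 3243.4286 rpm, dir flips to +; running = +3243.4286
Stage 3 [73T→77T]: ω = 3243.4286×73/77 = 3074.9388 rpm, dir flips to −; running = −3074.9388
Stage 4 [77T→64T]: ω = 3074.9388×77/64 = 3699.5357 rpm, dir flips to +; running = +3699.5357
Stage 5 [36T→17T]: ω = 3699.5357×36/17 = 7834.3109 rpm, dir flips to −; running = −7834.3109
Stage 6 [17T→49T]: ω = 7834.3109×17/49 = 2718.0262 rpm, dir flips to +; running = +2718.0262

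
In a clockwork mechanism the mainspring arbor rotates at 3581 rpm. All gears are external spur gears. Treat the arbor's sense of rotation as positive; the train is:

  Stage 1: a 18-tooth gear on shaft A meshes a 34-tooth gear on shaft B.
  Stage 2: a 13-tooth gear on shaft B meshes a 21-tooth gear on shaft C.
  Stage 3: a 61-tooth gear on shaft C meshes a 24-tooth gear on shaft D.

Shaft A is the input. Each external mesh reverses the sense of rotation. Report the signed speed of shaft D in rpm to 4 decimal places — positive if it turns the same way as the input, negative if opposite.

-2982.9128 rpm (opposite to input, |ω| = 2982.9128 rpm)

Stage 1 [18T→34T]: ω = 3581.0000×18/34 = 1895.8235 rpm, dir flips to −; running = −1895.8235
Stage 2 [13T→21T]: ω = 1895.8235×13/21 = 1173.6050 rpm, dir flips to +; running = +1173.6050
Stage 3 [61T→24T]: ω = 1173.6050×61/24 = 2982.9128 rpm, dir flips to −; running = −2982.9128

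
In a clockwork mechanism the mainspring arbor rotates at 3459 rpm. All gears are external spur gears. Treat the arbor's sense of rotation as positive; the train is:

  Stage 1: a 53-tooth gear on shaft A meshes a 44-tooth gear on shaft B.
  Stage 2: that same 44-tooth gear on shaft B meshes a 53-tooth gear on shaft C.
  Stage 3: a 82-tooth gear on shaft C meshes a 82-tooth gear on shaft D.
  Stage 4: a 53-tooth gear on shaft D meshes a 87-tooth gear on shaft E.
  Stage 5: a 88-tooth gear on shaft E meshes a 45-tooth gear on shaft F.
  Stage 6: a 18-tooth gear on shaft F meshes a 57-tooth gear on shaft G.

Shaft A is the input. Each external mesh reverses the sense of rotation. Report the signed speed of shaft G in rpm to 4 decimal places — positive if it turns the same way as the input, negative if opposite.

+1301.2927 rpm (same as input, |ω| = 1301.2927 rpm)

Stage 1 [53T→44T]: ω = 3459.0000×53/44 = 4166.5227 rpm, dir flips to −; running = −4166.5227
Stage 2 [44T→53T]: ω = 4166.5227×44/53 = 3459.0000 rpm, dir flips to +; running = +3459.0000
Stage 3 [82T→82T]: ω = 3459.0000×82/82 = 3459.0000 rpm, dir flips to −; running = −3459.0000
Stage 4 [53T→87T]: ω = 3459.0000×53/87 = 2107.2069 rpm, dir flips to +; running = +2107.2069
Stage 5 [88T→45T]: ω = 2107.2069×88/45 = 4120.7602 rpm, dir flips to −; running = −4120.7602
Stage 6 [18T→57T]: ω = 4120.7602×18/57 = 1301.2927 rpm, dir flips to +; running = +1301.2927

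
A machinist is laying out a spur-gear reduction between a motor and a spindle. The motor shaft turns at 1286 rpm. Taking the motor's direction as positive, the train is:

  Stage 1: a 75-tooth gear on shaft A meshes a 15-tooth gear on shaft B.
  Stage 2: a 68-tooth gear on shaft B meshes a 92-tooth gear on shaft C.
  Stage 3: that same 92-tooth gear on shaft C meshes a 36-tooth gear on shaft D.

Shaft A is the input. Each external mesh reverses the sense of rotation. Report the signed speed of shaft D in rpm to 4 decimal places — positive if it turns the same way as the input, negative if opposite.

-12145.5556 rpm (opposite to input, |ω| = 12145.5556 rpm)

Stage 1 [75T→15T]: ω = 1286.0000×75/15 = 6430.0000 rpm, dir flips to −; running = −6430.0000
Stage 2 [68T→92T]: ω = 6430.0000×68/92 = 4752.6087 rpm, dir flips to +; running = +4752.6087
Stage 3 [92T→36T]: ω = 4752.6087×92/36 = 12145.5556 rpm, dir flips to −; running = −12145.5556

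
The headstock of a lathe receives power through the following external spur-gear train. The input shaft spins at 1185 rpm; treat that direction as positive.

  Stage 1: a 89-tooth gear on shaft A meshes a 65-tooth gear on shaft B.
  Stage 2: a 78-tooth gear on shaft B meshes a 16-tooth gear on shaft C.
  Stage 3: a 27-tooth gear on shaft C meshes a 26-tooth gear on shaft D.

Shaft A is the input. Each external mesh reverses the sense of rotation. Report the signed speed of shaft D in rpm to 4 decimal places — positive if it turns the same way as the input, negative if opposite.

-8214.1010 rpm (opposite to input, |ω| = 8214.1010 rpm)

Stage 1 [89T→65T]: ω = 1185.0000×89/65 = 1622.5385 rpm, dir flips to −; running = −1622.5385
Stage 2 [78T→16T]: ω = 1622.5385×78/16 = 7909.8750 rpm, dir flips to +; running = +7909.8750
Stage 3 [27T→26T]: ω = 7909.8750×27/26 = 8214.1010 rpm, dir flips to −; running = −8214.1010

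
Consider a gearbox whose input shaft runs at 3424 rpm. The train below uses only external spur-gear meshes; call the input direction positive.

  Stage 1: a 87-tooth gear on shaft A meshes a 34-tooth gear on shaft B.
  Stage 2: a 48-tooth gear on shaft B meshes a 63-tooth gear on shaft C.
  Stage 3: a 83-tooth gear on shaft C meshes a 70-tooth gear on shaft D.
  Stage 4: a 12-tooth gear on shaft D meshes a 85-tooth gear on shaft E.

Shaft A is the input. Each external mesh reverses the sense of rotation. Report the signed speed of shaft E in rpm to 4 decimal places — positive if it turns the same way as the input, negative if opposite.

Stage 1 [87T→34T]: ω = 3424.0000×87/34 = 8761.4118 rpm, dir flips to −; running = −8761.4118
Stage 2 [48T→63T]: ω = 8761.4118×48/63 = 6675.3613 rpm, dir flips to +; running = +6675.3613
Stage 3 [83T→70T]: ω = 6675.3613×83/70 = 7915.0713 rpm, dir flips to −; running = −7915.0713
Stage 4 [12T→85T]: ω = 7915.0713×12/85 = 1117.4218 rpm, dir flips to +; running = +1117.4218

+1117.4218 rpm (same as input, |ω| = 1117.4218 rpm)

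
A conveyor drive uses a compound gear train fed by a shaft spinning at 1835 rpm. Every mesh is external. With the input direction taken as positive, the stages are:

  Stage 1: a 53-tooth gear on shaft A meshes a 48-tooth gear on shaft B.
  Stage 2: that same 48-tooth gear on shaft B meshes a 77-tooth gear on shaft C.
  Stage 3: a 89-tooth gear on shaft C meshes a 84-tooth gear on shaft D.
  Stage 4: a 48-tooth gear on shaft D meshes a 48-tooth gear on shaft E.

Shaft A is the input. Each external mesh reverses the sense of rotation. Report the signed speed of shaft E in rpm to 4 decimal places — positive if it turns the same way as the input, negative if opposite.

+1338.2336 rpm (same as input, |ω| = 1338.2336 rpm)

Stage 1 [53T→48T]: ω = 1835.0000×53/48 = 2026.1458 rpm, dir flips to −; running = −2026.1458
Stage 2 [48T→77T]: ω = 2026.1458×48/77 = 1263.0519 rpm, dir flips to +; running = +1263.0519
Stage 3 [89T→84T]: ω = 1263.0519×89/84 = 1338.2336 rpm, dir flips to −; running = −1338.2336
Stage 4 [48T→48T]: ω = 1338.2336×48/48 = 1338.2336 rpm, dir flips to +; running = +1338.2336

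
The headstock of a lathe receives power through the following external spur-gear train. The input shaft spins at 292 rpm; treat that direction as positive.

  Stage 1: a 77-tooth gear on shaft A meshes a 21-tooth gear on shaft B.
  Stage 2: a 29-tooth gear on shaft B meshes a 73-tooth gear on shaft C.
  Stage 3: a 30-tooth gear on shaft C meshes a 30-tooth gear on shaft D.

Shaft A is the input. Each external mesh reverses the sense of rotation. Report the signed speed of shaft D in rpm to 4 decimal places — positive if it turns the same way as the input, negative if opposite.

-425.3333 rpm (opposite to input, |ω| = 425.3333 rpm)

Stage 1 [77T→21T]: ω = 292.0000×77/21 = 1070.6667 rpm, dir flips to −; running = −1070.6667
Stage 2 [29T→73T]: ω = 1070.6667×29/73 = 425.3333 rpm, dir flips to +; running = +425.3333
Stage 3 [30T→30T]: ω = 425.3333×30/30 = 425.3333 rpm, dir flips to −; running = −425.3333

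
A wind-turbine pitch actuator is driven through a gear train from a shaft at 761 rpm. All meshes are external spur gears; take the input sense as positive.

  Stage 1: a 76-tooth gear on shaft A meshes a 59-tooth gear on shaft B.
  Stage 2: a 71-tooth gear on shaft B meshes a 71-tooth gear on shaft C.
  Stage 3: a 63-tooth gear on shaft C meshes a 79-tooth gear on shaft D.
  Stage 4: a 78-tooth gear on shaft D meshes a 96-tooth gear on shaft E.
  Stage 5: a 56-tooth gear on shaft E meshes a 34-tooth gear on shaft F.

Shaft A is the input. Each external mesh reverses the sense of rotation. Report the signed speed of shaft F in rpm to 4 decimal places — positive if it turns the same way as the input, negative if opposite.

-1046.1457 rpm (opposite to input, |ω| = 1046.1457 rpm)

Stage 1 [76T→59T]: ω = 761.0000×76/59 = 980.2712 rpm, dir flips to −; running = −980.2712
Stage 2 [71T→71T]: ω = 980.2712×71/71 = 980.2712 rpm, dir flips to +; running = +980.2712
Stage 3 [63T→79T]: ω = 980.2712×63/79 = 781.7352 rpm, dir flips to −; running = −781.7352
Stage 4 [78T→96T]: ω = 781.7352×78/96 = 635.1599 rpm, dir flips to +; running = +635.1599
Stage 5 [56T→34T]: ω = 635.1599×56/34 = 1046.1457 rpm, dir flips to −; running = −1046.1457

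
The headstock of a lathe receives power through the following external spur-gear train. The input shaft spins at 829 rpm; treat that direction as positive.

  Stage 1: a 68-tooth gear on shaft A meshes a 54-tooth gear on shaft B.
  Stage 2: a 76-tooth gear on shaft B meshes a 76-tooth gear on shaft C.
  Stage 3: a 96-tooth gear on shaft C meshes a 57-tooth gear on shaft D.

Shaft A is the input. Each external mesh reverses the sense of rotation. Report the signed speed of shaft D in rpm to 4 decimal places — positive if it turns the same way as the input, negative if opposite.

-1758.1910 rpm (opposite to input, |ω| = 1758.1910 rpm)

Stage 1 [68T→54T]: ω = 829.0000×68/54 = 1043.9259 rpm, dir flips to −; running = −1043.9259
Stage 2 [76T→76T]: ω = 1043.9259×76/76 = 1043.9259 rpm, dir flips to +; running = +1043.9259
Stage 3 [96T→57T]: ω = 1043.9259×96/57 = 1758.1910 rpm, dir flips to −; running = −1758.1910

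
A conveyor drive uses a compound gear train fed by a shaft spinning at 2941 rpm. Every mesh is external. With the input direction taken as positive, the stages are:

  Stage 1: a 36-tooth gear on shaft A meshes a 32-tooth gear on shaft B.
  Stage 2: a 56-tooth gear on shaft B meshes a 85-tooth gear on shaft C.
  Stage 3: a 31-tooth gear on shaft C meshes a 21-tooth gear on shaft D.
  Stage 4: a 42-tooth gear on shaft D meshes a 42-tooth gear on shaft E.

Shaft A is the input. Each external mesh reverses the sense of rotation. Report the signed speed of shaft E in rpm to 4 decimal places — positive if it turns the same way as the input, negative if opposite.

+3217.8000 rpm (same as input, |ω| = 3217.8000 rpm)

Stage 1 [36T→32T]: ω = 2941.0000×36/32 = 3308.6250 rpm, dir flips to −; running = −3308.6250
Stage 2 [56T→85T]: ω = 3308.6250×56/85 = 2179.8000 rpm, dir flips to +; running = +2179.8000
Stage 3 [31T→21T]: ω = 2179.8000×31/21 = 3217.8000 rpm, dir flips to −; running = −3217.8000
Stage 4 [42T→42T]: ω = 3217.8000×42/42 = 3217.8000 rpm, dir flips to +; running = +3217.8000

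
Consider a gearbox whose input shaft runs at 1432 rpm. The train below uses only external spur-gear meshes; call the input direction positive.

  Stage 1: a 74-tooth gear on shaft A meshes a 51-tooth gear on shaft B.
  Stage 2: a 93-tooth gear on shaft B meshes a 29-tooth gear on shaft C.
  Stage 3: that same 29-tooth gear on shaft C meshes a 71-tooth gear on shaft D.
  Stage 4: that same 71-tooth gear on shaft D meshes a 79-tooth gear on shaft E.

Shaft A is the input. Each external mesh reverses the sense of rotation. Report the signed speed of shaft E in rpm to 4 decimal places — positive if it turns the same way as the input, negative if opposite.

Stage 1 [74T→51T]: ω = 1432.0000×74/51 = 2077.8039 rpm, dir flips to −; running = −2077.8039
Stage 2 [93T→29T]: ω = 2077.8039×93/29 = 6663.3022 rpm, dir flips to +; running = +6663.3022
Stage 3 [29T→71T]: ω = 6663.3022×29/71 = 2721.6305 rpm, dir flips to −; running = −2721.6305
Stage 4 [71T→79T]: ω = 2721.6305×71/79 = 2446.0223 rpm, dir flips to +; running = +2446.0223

+2446.0223 rpm (same as input, |ω| = 2446.0223 rpm)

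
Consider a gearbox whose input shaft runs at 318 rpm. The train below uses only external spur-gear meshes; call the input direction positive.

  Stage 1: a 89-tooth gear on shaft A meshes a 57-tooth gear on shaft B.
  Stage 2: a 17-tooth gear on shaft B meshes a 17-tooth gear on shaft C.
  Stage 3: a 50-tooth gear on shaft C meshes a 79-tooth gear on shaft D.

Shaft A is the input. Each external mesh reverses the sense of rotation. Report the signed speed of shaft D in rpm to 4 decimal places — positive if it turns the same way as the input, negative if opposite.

-314.2572 rpm (opposite to input, |ω| = 314.2572 rpm)

Stage 1 [89T→57T]: ω = 318.0000×89/57 = 496.5263 rpm, dir flips to −; running = −496.5263
Stage 2 [17T→17T]: ω = 496.5263×17/17 = 496.5263 rpm, dir flips to +; running = +496.5263
Stage 3 [50T→79T]: ω = 496.5263×50/79 = 314.2572 rpm, dir flips to −; running = −314.2572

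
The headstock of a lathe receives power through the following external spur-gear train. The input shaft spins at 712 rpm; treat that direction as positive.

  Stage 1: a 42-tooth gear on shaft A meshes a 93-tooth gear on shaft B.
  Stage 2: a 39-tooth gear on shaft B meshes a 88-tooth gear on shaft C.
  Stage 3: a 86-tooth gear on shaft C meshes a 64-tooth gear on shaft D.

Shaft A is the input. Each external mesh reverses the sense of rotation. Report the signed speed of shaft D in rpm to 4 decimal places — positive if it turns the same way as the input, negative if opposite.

Stage 1 [42T→93T]: ω = 712.0000×42/93 = 321.5484 rpm, dir flips to −; running = −321.5484
Stage 2 [39T→88T]: ω = 321.5484×39/88 = 142.5044 rpm, dir flips to +; running = +142.5044
Stage 3 [86T→64T]: ω = 142.5044×86/64 = 191.4903 rpm, dir flips to −; running = −191.4903

-191.4903 rpm (opposite to input, |ω| = 191.4903 rpm)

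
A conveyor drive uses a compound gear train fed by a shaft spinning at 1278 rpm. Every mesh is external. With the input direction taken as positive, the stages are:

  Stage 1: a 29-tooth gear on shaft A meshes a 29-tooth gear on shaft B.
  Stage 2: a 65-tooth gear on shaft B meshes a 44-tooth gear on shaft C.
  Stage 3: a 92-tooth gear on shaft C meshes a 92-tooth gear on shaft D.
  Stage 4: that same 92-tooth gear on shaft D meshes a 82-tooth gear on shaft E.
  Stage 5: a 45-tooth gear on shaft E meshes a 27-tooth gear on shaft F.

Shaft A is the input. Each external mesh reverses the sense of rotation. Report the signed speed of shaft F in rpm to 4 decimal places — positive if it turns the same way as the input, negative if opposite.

Stage 1 [29T→29T]: ω = 1278.0000×29/29 = 1278.0000 rpm, dir flips to −; running = −1278.0000
Stage 2 [65T→44T]: ω = 1278.0000×65/44 = 1887.9545 rpm, dir flips to +; running = +1887.9545
Stage 3 [92T→92T]: ω = 1887.9545×92/92 = 1887.9545 rpm, dir flips to −; running = −1887.9545
Stage 4 [92T→82T]: ω = 1887.9545×92/82 = 2118.1929 rpm, dir flips to +; running = +2118.1929
Stage 5 [45T→27T]: ω = 2118.1929×45/27 = 3530.3215 rpm, dir flips to −; running = −3530.3215

-3530.3215 rpm (opposite to input, |ω| = 3530.3215 rpm)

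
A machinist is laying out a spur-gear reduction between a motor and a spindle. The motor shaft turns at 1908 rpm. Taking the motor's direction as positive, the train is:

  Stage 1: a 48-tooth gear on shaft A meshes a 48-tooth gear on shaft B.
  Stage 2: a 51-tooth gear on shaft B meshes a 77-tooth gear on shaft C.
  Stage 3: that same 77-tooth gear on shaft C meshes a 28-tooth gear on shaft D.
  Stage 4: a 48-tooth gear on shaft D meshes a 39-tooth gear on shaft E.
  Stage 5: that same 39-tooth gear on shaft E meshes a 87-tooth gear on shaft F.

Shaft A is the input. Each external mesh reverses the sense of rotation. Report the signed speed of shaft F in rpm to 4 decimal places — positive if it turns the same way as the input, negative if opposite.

Stage 1 [48T→48T]: ω = 1908.0000×48/48 = 1908.0000 rpm, dir flips to −; running = −1908.0000
Stage 2 [51T→77T]: ω = 1908.0000×51/77 = 1263.7403 rpm, dir flips to +; running = +1263.7403
Stage 3 [77T→28T]: ω = 1263.7403×77/28 = 3475.2857 rpm, dir flips to −; running = −3475.2857
Stage 4 [48T→39T]: ω = 3475.2857×48/39 = 4277.2747 rpm, dir flips to +; running = +4277.2747
Stage 5 [39T→87T]: ω = 4277.2747×39/87 = 1917.3990 rpm, dir flips to −; running = −1917.3990

-1917.3990 rpm (opposite to input, |ω| = 1917.3990 rpm)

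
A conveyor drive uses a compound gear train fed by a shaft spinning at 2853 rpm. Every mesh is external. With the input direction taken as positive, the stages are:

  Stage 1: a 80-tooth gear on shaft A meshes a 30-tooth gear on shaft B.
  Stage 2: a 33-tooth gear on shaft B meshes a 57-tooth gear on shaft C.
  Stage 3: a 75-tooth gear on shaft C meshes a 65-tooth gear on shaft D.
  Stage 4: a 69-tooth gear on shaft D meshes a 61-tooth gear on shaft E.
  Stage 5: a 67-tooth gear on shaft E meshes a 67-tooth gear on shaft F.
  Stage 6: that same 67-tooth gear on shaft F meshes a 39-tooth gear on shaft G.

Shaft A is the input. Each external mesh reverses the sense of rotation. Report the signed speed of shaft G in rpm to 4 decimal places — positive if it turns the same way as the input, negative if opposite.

+9876.1334 rpm (same as input, |ω| = 9876.1334 rpm)

Stage 1 [80T→30T]: ω = 2853.0000×80/30 = 7608.0000 rpm, dir flips to −; running = −7608.0000
Stage 2 [33T→57T]: ω = 7608.0000×33/57 = 4404.6316 rpm, dir flips to +; running = +4404.6316
Stage 3 [75T→65T]: ω = 4404.6316×75/65 = 5082.2672 rpm, dir flips to −; running = −5082.2672
Stage 4 [69T→61T]: ω = 5082.2672×69/61 = 5748.7941 rpm, dir flips to +; running = +5748.7941
Stage 5 [67T→67T]: ω = 5748.7941×67/67 = 5748.7941 rpm, dir flips to −; running = −5748.7941
Stage 6 [67T→39T]: ω = 5748.7941×67/39 = 9876.1334 rpm, dir flips to +; running = +9876.1334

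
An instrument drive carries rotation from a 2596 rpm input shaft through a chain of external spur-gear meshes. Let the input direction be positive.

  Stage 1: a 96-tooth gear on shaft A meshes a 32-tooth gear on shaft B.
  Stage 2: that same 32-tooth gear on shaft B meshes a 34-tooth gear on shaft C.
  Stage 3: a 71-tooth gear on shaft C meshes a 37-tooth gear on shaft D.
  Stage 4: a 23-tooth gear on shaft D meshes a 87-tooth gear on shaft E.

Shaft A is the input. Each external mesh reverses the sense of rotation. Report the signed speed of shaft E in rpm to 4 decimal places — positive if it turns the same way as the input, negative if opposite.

Stage 1 [96T→32T]: ω = 2596.0000×96/32 = 7788.0000 rpm, dir flips to −; running = −7788.0000
Stage 2 [32T→34T]: ω = 7788.0000×32/34 = 7329.8824 rpm, dir flips to +; running = +7329.8824
Stage 3 [71T→37T]: ω = 7329.8824×71/37 = 14065.4499 rpm, dir flips to −; running = −14065.4499
Stage 4 [23T→87T]: ω = 14065.4499×23/87 = 3718.4523 rpm, dir flips to +; running = +3718.4523

+3718.4523 rpm (same as input, |ω| = 3718.4523 rpm)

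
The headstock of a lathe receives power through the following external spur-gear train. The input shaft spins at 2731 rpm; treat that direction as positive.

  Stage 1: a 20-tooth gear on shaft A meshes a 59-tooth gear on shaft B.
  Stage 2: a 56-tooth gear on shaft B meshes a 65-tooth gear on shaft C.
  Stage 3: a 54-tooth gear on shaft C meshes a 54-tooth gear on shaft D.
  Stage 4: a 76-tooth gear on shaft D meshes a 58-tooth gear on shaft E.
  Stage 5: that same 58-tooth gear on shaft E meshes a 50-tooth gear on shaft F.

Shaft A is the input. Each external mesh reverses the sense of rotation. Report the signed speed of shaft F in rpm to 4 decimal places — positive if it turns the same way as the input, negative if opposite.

Stage 1 [20T→59T]: ω = 2731.0000×20/59 = 925.7627 rpm, dir flips to −; running = −925.7627
Stage 2 [56T→65T]: ω = 925.7627×56/65 = 797.5802 rpm, dir flips to +; running = +797.5802
Stage 3 [54T→54T]: ω = 797.5802×54/54 = 797.5802 rpm, dir flips to −; running = −797.5802
Stage 4 [76T→58T]: ω = 797.5802×76/58 = 1045.1051 rpm, dir flips to +; running = +1045.1051
Stage 5 [58T→50T]: ω = 1045.1051×58/50 = 1212.3219 rpm, dir flips to −; running = −1212.3219

-1212.3219 rpm (opposite to input, |ω| = 1212.3219 rpm)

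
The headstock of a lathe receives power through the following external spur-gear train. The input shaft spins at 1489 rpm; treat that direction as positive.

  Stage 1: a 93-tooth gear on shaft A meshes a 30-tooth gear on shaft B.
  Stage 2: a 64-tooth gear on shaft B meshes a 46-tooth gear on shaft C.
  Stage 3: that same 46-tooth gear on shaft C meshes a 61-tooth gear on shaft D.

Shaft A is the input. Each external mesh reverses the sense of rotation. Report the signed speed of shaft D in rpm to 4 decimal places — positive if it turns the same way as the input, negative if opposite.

Stage 1 [93T→30T]: ω = 1489.0000×93/30 = 4615.9000 rpm, dir flips to −; running = −4615.9000
Stage 2 [64T→46T]: ω = 4615.9000×64/46 = 6422.1217 rpm, dir flips to +; running = +6422.1217
Stage 3 [46T→61T]: ω = 6422.1217×46/61 = 4842.9115 rpm, dir flips to −; running = −4842.9115

-4842.9115 rpm (opposite to input, |ω| = 4842.9115 rpm)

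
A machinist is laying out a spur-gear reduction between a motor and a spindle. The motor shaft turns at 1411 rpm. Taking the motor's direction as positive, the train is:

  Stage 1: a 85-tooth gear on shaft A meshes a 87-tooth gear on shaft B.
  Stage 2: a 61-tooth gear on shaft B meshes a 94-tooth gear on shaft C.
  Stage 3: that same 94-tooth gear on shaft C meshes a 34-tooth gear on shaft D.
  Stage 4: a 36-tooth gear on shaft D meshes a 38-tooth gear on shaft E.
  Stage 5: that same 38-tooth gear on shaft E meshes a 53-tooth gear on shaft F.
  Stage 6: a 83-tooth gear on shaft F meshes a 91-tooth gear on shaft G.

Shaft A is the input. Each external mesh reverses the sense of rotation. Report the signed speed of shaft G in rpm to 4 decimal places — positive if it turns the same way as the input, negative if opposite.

+1532.2899 rpm (same as input, |ω| = 1532.2899 rpm)

Stage 1 [85T→87T]: ω = 1411.0000×85/87 = 1378.5632 rpm, dir flips to −; running = −1378.5632
Stage 2 [61T→94T]: ω = 1378.5632×61/94 = 894.5995 rpm, dir flips to +; running = +894.5995
Stage 3 [94T→34T]: ω = 894.5995×94/34 = 2473.3046 rpm, dir flips to −; running = −2473.3046
Stage 4 [36T→38T]: ω = 2473.3046×36/38 = 2343.1307 rpm, dir flips to +; running = +2343.1307
Stage 5 [38T→53T]: ω = 2343.1307×38/53 = 1679.9805 rpm, dir flips to −; running = −1679.9805
Stage 6 [83T→91T]: ω = 1679.9805×83/91 = 1532.2899 rpm, dir flips to +; running = +1532.2899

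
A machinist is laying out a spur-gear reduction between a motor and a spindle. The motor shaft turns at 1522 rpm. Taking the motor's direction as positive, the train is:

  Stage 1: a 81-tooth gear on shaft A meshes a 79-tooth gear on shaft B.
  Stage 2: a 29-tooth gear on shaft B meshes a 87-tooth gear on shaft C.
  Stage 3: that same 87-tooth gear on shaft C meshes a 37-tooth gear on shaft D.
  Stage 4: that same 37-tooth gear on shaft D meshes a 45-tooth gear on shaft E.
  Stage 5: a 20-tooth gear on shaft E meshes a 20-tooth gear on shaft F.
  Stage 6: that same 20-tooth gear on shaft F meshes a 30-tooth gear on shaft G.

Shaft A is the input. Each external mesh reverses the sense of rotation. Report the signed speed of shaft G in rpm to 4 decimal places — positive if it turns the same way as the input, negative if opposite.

Stage 1 [81T→79T]: ω = 1522.0000×81/79 = 1560.5316 rpm, dir flips to −; running = −1560.5316
Stage 2 [29T→87T]: ω = 1560.5316×29/87 = 520.1772 rpm, dir flips to +; running = +520.1772
Stage 3 [87T→37T]: ω = 520.1772×87/37 = 1223.1194 rpm, dir flips to −; running = −1223.1194
Stage 4 [37T→45T]: ω = 1223.1194×37/45 = 1005.6759 rpm, dir flips to +; running = +1005.6759
Stage 5 [20T→20T]: ω = 1005.6759×20/20 = 1005.6759 rpm, dir flips to −; running = −1005.6759
Stage 6 [20T→30T]: ω = 1005.6759×20/30 = 670.4506 rpm, dir flips to +; running = +670.4506

+670.4506 rpm (same as input, |ω| = 670.4506 rpm)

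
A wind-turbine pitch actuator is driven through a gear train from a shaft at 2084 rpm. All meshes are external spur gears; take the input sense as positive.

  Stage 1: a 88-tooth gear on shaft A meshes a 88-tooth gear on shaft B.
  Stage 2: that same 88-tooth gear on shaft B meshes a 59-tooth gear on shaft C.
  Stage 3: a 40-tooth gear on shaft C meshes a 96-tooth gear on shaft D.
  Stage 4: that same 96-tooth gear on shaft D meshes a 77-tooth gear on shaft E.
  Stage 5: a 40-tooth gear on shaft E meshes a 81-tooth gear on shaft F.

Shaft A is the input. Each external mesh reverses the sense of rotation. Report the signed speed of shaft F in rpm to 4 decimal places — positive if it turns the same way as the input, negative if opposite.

-797.3934 rpm (opposite to input, |ω| = 797.3934 rpm)

Stage 1 [88T→88T]: ω = 2084.0000×88/88 = 2084.0000 rpm, dir flips to −; running = −2084.0000
Stage 2 [88T→59T]: ω = 2084.0000×88/59 = 3108.3390 rpm, dir flips to +; running = +3108.3390
Stage 3 [40T→96T]: ω = 3108.3390×40/96 = 1295.1412 rpm, dir flips to −; running = −1295.1412
Stage 4 [96T→77T]: ω = 1295.1412×96/77 = 1614.7215 rpm, dir flips to +; running = +1614.7215
Stage 5 [40T→81T]: ω = 1614.7215×40/81 = 797.3934 rpm, dir flips to −; running = −797.3934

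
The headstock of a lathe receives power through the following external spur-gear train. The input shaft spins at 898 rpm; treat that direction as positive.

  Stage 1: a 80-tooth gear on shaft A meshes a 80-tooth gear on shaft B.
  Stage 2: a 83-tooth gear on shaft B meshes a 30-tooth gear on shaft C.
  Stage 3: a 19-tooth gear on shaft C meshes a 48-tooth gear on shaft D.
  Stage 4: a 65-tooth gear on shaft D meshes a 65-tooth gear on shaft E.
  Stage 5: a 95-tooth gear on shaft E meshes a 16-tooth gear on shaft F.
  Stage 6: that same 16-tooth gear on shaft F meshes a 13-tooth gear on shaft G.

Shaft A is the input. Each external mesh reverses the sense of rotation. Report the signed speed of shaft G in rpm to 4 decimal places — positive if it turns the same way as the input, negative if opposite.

+7186.6384 rpm (same as input, |ω| = 7186.6384 rpm)

Stage 1 [80T→80T]: ω = 898.0000×80/80 = 898.0000 rpm, dir flips to −; running = −898.0000
Stage 2 [83T→30T]: ω = 898.0000×83/30 = 2484.4667 rpm, dir flips to +; running = +2484.4667
Stage 3 [19T→48T]: ω = 2484.4667×19/48 = 983.4347 rpm, dir flips to −; running = −983.4347
Stage 4 [65T→65T]: ω = 983.4347×65/65 = 983.4347 rpm, dir flips to +; running = +983.4347
Stage 5 [95T→16T]: ω = 983.4347×95/16 = 5839.1437 rpm, dir flips to −; running = −5839.1437
Stage 6 [16T→13T]: ω = 5839.1437×16/13 = 7186.6384 rpm, dir flips to +; running = +7186.6384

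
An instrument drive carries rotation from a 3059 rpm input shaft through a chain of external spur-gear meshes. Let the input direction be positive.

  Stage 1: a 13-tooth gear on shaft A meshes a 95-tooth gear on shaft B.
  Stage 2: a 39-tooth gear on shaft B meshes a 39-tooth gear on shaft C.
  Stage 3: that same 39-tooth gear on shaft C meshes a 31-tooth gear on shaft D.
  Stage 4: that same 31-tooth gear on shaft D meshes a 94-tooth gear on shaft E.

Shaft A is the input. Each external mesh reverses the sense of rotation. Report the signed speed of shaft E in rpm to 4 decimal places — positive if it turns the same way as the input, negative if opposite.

Stage 1 [13T→95T]: ω = 3059.0000×13/95 = 418.6000 rpm, dir flips to −; running = −418.6000
Stage 2 [39T→39T]: ω = 418.6000×39/39 = 418.6000 rpm, dir flips to +; running = +418.6000
Stage 3 [39T→31T]: ω = 418.6000×39/31 = 526.6258 rpm, dir flips to −; running = −526.6258
Stage 4 [31T→94T]: ω = 526.6258×31/94 = 173.6745 rpm, dir flips to +; running = +173.6745

+173.6745 rpm (same as input, |ω| = 173.6745 rpm)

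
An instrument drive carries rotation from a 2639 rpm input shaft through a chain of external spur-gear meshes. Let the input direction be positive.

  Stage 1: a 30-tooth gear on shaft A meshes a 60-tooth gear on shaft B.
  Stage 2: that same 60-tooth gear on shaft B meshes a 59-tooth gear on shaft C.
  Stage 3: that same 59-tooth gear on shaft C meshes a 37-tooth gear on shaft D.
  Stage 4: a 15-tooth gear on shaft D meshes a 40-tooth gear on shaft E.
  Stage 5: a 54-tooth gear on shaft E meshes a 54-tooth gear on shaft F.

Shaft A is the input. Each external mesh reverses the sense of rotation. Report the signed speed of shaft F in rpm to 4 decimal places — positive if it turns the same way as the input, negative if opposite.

-802.3986 rpm (opposite to input, |ω| = 802.3986 rpm)

Stage 1 [30T→60T]: ω = 2639.0000×30/60 = 1319.5000 rpm, dir flips to −; running = −1319.5000
Stage 2 [60T→59T]: ω = 1319.5000×60/59 = 1341.8644 rpm, dir flips to +; running = +1341.8644
Stage 3 [59T→37T]: ω = 1341.8644×59/37 = 2139.7297 rpm, dir flips to −; running = −2139.7297
Stage 4 [15T→40T]: ω = 2139.7297×15/40 = 802.3986 rpm, dir flips to +; running = +802.3986
Stage 5 [54T→54T]: ω = 802.3986×54/54 = 802.3986 rpm, dir flips to −; running = −802.3986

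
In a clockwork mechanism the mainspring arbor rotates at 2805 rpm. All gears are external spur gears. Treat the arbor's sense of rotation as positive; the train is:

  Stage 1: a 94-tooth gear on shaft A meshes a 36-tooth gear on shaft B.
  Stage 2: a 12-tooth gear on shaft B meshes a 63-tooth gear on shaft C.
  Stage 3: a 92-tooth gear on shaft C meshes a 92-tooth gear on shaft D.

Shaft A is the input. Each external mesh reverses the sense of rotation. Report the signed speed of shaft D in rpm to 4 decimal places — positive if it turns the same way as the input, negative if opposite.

Stage 1 [94T→36T]: ω = 2805.0000×94/36 = 7324.1667 rpm, dir flips to −; running = −7324.1667
Stage 2 [12T→63T]: ω = 7324.1667×12/63 = 1395.0794 rpm, dir flips to +; running = +1395.0794
Stage 3 [92T→92T]: ω = 1395.0794×92/92 = 1395.0794 rpm, dir flips to −; running = −1395.0794

-1395.0794 rpm (opposite to input, |ω| = 1395.0794 rpm)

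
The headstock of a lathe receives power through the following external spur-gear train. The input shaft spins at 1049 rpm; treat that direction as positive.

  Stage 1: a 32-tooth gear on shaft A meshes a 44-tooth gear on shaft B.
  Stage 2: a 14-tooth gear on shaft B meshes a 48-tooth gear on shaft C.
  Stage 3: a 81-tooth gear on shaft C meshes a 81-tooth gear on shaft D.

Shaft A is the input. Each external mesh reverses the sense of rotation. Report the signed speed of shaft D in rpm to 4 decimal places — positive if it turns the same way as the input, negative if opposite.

Stage 1 [32T→44T]: ω = 1049.0000×32/44 = 762.9091 rpm, dir flips to −; running = −762.9091
Stage 2 [14T→48T]: ω = 762.9091×14/48 = 222.5152 rpm, dir flips to +; running = +222.5152
Stage 3 [81T→81T]: ω = 222.5152×81/81 = 222.5152 rpm, dir flips to −; running = −222.5152

-222.5152 rpm (opposite to input, |ω| = 222.5152 rpm)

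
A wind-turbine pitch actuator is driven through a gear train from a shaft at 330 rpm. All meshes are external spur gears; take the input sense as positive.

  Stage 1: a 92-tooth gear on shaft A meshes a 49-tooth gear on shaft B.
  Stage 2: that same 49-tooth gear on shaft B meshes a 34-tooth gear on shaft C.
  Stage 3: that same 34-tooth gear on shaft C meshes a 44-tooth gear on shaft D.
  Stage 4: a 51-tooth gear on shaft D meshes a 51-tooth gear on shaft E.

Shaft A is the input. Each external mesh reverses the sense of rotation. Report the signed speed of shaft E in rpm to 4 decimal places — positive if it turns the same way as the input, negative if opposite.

+690.0000 rpm (same as input, |ω| = 690.0000 rpm)

Stage 1 [92T→49T]: ω = 330.0000×92/49 = 619.5918 rpm, dir flips to −; running = −619.5918
Stage 2 [49T→34T]: ω = 619.5918×49/34 = 892.9412 rpm, dir flips to +; running = +892.9412
Stage 3 [34T→44T]: ω = 892.9412×34/44 = 690.0000 rpm, dir flips to −; running = −690.0000
Stage 4 [51T→51T]: ω = 690.0000×51/51 = 690.0000 rpm, dir flips to +; running = +690.0000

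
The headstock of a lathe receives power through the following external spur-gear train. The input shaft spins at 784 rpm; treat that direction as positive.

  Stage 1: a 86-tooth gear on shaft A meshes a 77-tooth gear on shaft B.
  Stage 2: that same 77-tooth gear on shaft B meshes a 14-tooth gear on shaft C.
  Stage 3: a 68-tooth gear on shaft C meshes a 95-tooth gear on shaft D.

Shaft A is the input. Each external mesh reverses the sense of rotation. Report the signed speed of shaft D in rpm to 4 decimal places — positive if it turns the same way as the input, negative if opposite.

-3447.2421 rpm (opposite to input, |ω| = 3447.2421 rpm)

Stage 1 [86T→77T]: ω = 784.0000×86/77 = 875.6364 rpm, dir flips to −; running = −875.6364
Stage 2 [77T→14T]: ω = 875.6364×77/14 = 4816.0000 rpm, dir flips to +; running = +4816.0000
Stage 3 [68T→95T]: ω = 4816.0000×68/95 = 3447.2421 rpm, dir flips to −; running = −3447.2421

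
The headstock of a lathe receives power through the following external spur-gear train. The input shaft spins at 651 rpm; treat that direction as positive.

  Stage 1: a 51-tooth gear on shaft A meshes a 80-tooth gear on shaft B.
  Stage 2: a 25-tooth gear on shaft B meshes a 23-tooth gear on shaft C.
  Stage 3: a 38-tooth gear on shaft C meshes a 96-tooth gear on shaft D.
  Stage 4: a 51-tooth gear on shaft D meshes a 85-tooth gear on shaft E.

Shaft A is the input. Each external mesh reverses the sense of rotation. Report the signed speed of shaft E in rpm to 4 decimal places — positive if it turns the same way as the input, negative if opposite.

Stage 1 [51T→80T]: ω = 651.0000×51/80 = 415.0125 rpm, dir flips to −; running = −415.0125
Stage 2 [25T→23T]: ω = 415.0125×25/23 = 451.1005 rpm, dir flips to +; running = +451.1005
Stage 3 [38T→96T]: ω = 451.1005×38/96 = 178.5606 rpm, dir flips to −; running = −178.5606
Stage 4 [51T→85T]: ω = 178.5606×51/85 = 107.1364 rpm, dir flips to +; running = +107.1364

+107.1364 rpm (same as input, |ω| = 107.1364 rpm)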